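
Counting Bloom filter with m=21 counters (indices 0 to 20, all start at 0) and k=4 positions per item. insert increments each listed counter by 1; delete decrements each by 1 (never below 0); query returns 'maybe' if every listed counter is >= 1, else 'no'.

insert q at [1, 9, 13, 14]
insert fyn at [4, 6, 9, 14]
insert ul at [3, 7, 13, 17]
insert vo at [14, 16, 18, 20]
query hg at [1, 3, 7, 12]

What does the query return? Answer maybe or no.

Step 1: insert q at [1, 9, 13, 14] -> counters=[0,1,0,0,0,0,0,0,0,1,0,0,0,1,1,0,0,0,0,0,0]
Step 2: insert fyn at [4, 6, 9, 14] -> counters=[0,1,0,0,1,0,1,0,0,2,0,0,0,1,2,0,0,0,0,0,0]
Step 3: insert ul at [3, 7, 13, 17] -> counters=[0,1,0,1,1,0,1,1,0,2,0,0,0,2,2,0,0,1,0,0,0]
Step 4: insert vo at [14, 16, 18, 20] -> counters=[0,1,0,1,1,0,1,1,0,2,0,0,0,2,3,0,1,1,1,0,1]
Query hg: check counters[1]=1 counters[3]=1 counters[7]=1 counters[12]=0 -> no

Answer: no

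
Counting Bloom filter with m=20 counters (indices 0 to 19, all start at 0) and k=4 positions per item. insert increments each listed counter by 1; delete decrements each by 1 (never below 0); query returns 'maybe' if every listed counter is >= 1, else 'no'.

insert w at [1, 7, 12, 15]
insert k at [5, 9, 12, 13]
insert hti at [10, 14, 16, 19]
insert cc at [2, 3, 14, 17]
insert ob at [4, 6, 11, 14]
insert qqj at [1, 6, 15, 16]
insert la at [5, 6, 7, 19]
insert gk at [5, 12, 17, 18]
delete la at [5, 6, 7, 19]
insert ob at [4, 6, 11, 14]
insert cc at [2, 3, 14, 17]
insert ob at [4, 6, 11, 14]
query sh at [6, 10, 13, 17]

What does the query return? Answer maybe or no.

Step 1: insert w at [1, 7, 12, 15] -> counters=[0,1,0,0,0,0,0,1,0,0,0,0,1,0,0,1,0,0,0,0]
Step 2: insert k at [5, 9, 12, 13] -> counters=[0,1,0,0,0,1,0,1,0,1,0,0,2,1,0,1,0,0,0,0]
Step 3: insert hti at [10, 14, 16, 19] -> counters=[0,1,0,0,0,1,0,1,0,1,1,0,2,1,1,1,1,0,0,1]
Step 4: insert cc at [2, 3, 14, 17] -> counters=[0,1,1,1,0,1,0,1,0,1,1,0,2,1,2,1,1,1,0,1]
Step 5: insert ob at [4, 6, 11, 14] -> counters=[0,1,1,1,1,1,1,1,0,1,1,1,2,1,3,1,1,1,0,1]
Step 6: insert qqj at [1, 6, 15, 16] -> counters=[0,2,1,1,1,1,2,1,0,1,1,1,2,1,3,2,2,1,0,1]
Step 7: insert la at [5, 6, 7, 19] -> counters=[0,2,1,1,1,2,3,2,0,1,1,1,2,1,3,2,2,1,0,2]
Step 8: insert gk at [5, 12, 17, 18] -> counters=[0,2,1,1,1,3,3,2,0,1,1,1,3,1,3,2,2,2,1,2]
Step 9: delete la at [5, 6, 7, 19] -> counters=[0,2,1,1,1,2,2,1,0,1,1,1,3,1,3,2,2,2,1,1]
Step 10: insert ob at [4, 6, 11, 14] -> counters=[0,2,1,1,2,2,3,1,0,1,1,2,3,1,4,2,2,2,1,1]
Step 11: insert cc at [2, 3, 14, 17] -> counters=[0,2,2,2,2,2,3,1,0,1,1,2,3,1,5,2,2,3,1,1]
Step 12: insert ob at [4, 6, 11, 14] -> counters=[0,2,2,2,3,2,4,1,0,1,1,3,3,1,6,2,2,3,1,1]
Query sh: check counters[6]=4 counters[10]=1 counters[13]=1 counters[17]=3 -> maybe

Answer: maybe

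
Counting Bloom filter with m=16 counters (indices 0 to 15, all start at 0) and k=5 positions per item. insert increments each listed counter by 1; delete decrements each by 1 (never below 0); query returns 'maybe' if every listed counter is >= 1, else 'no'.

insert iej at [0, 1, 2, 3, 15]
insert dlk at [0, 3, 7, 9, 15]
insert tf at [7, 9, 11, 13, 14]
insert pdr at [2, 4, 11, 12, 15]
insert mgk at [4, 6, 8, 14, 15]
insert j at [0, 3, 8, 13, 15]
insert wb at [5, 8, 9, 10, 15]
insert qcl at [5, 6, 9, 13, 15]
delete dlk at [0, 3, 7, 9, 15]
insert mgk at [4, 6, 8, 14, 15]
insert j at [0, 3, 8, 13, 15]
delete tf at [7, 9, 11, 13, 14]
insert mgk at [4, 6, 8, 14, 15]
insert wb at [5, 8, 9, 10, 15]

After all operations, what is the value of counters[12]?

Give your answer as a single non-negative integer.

Answer: 1

Derivation:
Step 1: insert iej at [0, 1, 2, 3, 15] -> counters=[1,1,1,1,0,0,0,0,0,0,0,0,0,0,0,1]
Step 2: insert dlk at [0, 3, 7, 9, 15] -> counters=[2,1,1,2,0,0,0,1,0,1,0,0,0,0,0,2]
Step 3: insert tf at [7, 9, 11, 13, 14] -> counters=[2,1,1,2,0,0,0,2,0,2,0,1,0,1,1,2]
Step 4: insert pdr at [2, 4, 11, 12, 15] -> counters=[2,1,2,2,1,0,0,2,0,2,0,2,1,1,1,3]
Step 5: insert mgk at [4, 6, 8, 14, 15] -> counters=[2,1,2,2,2,0,1,2,1,2,0,2,1,1,2,4]
Step 6: insert j at [0, 3, 8, 13, 15] -> counters=[3,1,2,3,2,0,1,2,2,2,0,2,1,2,2,5]
Step 7: insert wb at [5, 8, 9, 10, 15] -> counters=[3,1,2,3,2,1,1,2,3,3,1,2,1,2,2,6]
Step 8: insert qcl at [5, 6, 9, 13, 15] -> counters=[3,1,2,3,2,2,2,2,3,4,1,2,1,3,2,7]
Step 9: delete dlk at [0, 3, 7, 9, 15] -> counters=[2,1,2,2,2,2,2,1,3,3,1,2,1,3,2,6]
Step 10: insert mgk at [4, 6, 8, 14, 15] -> counters=[2,1,2,2,3,2,3,1,4,3,1,2,1,3,3,7]
Step 11: insert j at [0, 3, 8, 13, 15] -> counters=[3,1,2,3,3,2,3,1,5,3,1,2,1,4,3,8]
Step 12: delete tf at [7, 9, 11, 13, 14] -> counters=[3,1,2,3,3,2,3,0,5,2,1,1,1,3,2,8]
Step 13: insert mgk at [4, 6, 8, 14, 15] -> counters=[3,1,2,3,4,2,4,0,6,2,1,1,1,3,3,9]
Step 14: insert wb at [5, 8, 9, 10, 15] -> counters=[3,1,2,3,4,3,4,0,7,3,2,1,1,3,3,10]
Final counters=[3,1,2,3,4,3,4,0,7,3,2,1,1,3,3,10] -> counters[12]=1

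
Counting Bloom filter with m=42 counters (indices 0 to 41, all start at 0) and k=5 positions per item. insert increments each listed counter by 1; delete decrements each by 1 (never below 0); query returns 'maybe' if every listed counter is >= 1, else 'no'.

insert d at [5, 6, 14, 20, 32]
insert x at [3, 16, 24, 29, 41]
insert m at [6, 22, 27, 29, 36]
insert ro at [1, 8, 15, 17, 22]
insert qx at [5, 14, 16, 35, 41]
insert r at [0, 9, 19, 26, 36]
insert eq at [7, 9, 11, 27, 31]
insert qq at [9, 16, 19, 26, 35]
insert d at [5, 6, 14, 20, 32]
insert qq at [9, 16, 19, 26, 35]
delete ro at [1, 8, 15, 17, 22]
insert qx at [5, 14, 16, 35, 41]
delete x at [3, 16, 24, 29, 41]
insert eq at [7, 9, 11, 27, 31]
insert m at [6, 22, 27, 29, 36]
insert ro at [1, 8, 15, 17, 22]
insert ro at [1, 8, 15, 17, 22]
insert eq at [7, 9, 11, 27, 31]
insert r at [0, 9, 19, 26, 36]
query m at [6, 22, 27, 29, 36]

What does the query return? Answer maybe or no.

Step 1: insert d at [5, 6, 14, 20, 32] -> counters=[0,0,0,0,0,1,1,0,0,0,0,0,0,0,1,0,0,0,0,0,1,0,0,0,0,0,0,0,0,0,0,0,1,0,0,0,0,0,0,0,0,0]
Step 2: insert x at [3, 16, 24, 29, 41] -> counters=[0,0,0,1,0,1,1,0,0,0,0,0,0,0,1,0,1,0,0,0,1,0,0,0,1,0,0,0,0,1,0,0,1,0,0,0,0,0,0,0,0,1]
Step 3: insert m at [6, 22, 27, 29, 36] -> counters=[0,0,0,1,0,1,2,0,0,0,0,0,0,0,1,0,1,0,0,0,1,0,1,0,1,0,0,1,0,2,0,0,1,0,0,0,1,0,0,0,0,1]
Step 4: insert ro at [1, 8, 15, 17, 22] -> counters=[0,1,0,1,0,1,2,0,1,0,0,0,0,0,1,1,1,1,0,0,1,0,2,0,1,0,0,1,0,2,0,0,1,0,0,0,1,0,0,0,0,1]
Step 5: insert qx at [5, 14, 16, 35, 41] -> counters=[0,1,0,1,0,2,2,0,1,0,0,0,0,0,2,1,2,1,0,0,1,0,2,0,1,0,0,1,0,2,0,0,1,0,0,1,1,0,0,0,0,2]
Step 6: insert r at [0, 9, 19, 26, 36] -> counters=[1,1,0,1,0,2,2,0,1,1,0,0,0,0,2,1,2,1,0,1,1,0,2,0,1,0,1,1,0,2,0,0,1,0,0,1,2,0,0,0,0,2]
Step 7: insert eq at [7, 9, 11, 27, 31] -> counters=[1,1,0,1,0,2,2,1,1,2,0,1,0,0,2,1,2,1,0,1,1,0,2,0,1,0,1,2,0,2,0,1,1,0,0,1,2,0,0,0,0,2]
Step 8: insert qq at [9, 16, 19, 26, 35] -> counters=[1,1,0,1,0,2,2,1,1,3,0,1,0,0,2,1,3,1,0,2,1,0,2,0,1,0,2,2,0,2,0,1,1,0,0,2,2,0,0,0,0,2]
Step 9: insert d at [5, 6, 14, 20, 32] -> counters=[1,1,0,1,0,3,3,1,1,3,0,1,0,0,3,1,3,1,0,2,2,0,2,0,1,0,2,2,0,2,0,1,2,0,0,2,2,0,0,0,0,2]
Step 10: insert qq at [9, 16, 19, 26, 35] -> counters=[1,1,0,1,0,3,3,1,1,4,0,1,0,0,3,1,4,1,0,3,2,0,2,0,1,0,3,2,0,2,0,1,2,0,0,3,2,0,0,0,0,2]
Step 11: delete ro at [1, 8, 15, 17, 22] -> counters=[1,0,0,1,0,3,3,1,0,4,0,1,0,0,3,0,4,0,0,3,2,0,1,0,1,0,3,2,0,2,0,1,2,0,0,3,2,0,0,0,0,2]
Step 12: insert qx at [5, 14, 16, 35, 41] -> counters=[1,0,0,1,0,4,3,1,0,4,0,1,0,0,4,0,5,0,0,3,2,0,1,0,1,0,3,2,0,2,0,1,2,0,0,4,2,0,0,0,0,3]
Step 13: delete x at [3, 16, 24, 29, 41] -> counters=[1,0,0,0,0,4,3,1,0,4,0,1,0,0,4,0,4,0,0,3,2,0,1,0,0,0,3,2,0,1,0,1,2,0,0,4,2,0,0,0,0,2]
Step 14: insert eq at [7, 9, 11, 27, 31] -> counters=[1,0,0,0,0,4,3,2,0,5,0,2,0,0,4,0,4,0,0,3,2,0,1,0,0,0,3,3,0,1,0,2,2,0,0,4,2,0,0,0,0,2]
Step 15: insert m at [6, 22, 27, 29, 36] -> counters=[1,0,0,0,0,4,4,2,0,5,0,2,0,0,4,0,4,0,0,3,2,0,2,0,0,0,3,4,0,2,0,2,2,0,0,4,3,0,0,0,0,2]
Step 16: insert ro at [1, 8, 15, 17, 22] -> counters=[1,1,0,0,0,4,4,2,1,5,0,2,0,0,4,1,4,1,0,3,2,0,3,0,0,0,3,4,0,2,0,2,2,0,0,4,3,0,0,0,0,2]
Step 17: insert ro at [1, 8, 15, 17, 22] -> counters=[1,2,0,0,0,4,4,2,2,5,0,2,0,0,4,2,4,2,0,3,2,0,4,0,0,0,3,4,0,2,0,2,2,0,0,4,3,0,0,0,0,2]
Step 18: insert eq at [7, 9, 11, 27, 31] -> counters=[1,2,0,0,0,4,4,3,2,6,0,3,0,0,4,2,4,2,0,3,2,0,4,0,0,0,3,5,0,2,0,3,2,0,0,4,3,0,0,0,0,2]
Step 19: insert r at [0, 9, 19, 26, 36] -> counters=[2,2,0,0,0,4,4,3,2,7,0,3,0,0,4,2,4,2,0,4,2,0,4,0,0,0,4,5,0,2,0,3,2,0,0,4,4,0,0,0,0,2]
Query m: check counters[6]=4 counters[22]=4 counters[27]=5 counters[29]=2 counters[36]=4 -> maybe

Answer: maybe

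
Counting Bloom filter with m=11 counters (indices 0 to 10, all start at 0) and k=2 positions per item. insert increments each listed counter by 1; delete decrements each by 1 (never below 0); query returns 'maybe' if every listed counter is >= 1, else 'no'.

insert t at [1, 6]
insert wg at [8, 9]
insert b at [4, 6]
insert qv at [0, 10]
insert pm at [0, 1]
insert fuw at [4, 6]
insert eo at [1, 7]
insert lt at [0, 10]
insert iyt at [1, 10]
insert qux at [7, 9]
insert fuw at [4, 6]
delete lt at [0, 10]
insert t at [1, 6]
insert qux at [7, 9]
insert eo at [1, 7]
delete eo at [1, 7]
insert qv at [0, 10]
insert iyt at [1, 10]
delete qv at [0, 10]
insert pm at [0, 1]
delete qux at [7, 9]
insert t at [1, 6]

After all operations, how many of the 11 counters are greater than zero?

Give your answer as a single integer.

Answer: 8

Derivation:
Step 1: insert t at [1, 6] -> counters=[0,1,0,0,0,0,1,0,0,0,0]
Step 2: insert wg at [8, 9] -> counters=[0,1,0,0,0,0,1,0,1,1,0]
Step 3: insert b at [4, 6] -> counters=[0,1,0,0,1,0,2,0,1,1,0]
Step 4: insert qv at [0, 10] -> counters=[1,1,0,0,1,0,2,0,1,1,1]
Step 5: insert pm at [0, 1] -> counters=[2,2,0,0,1,0,2,0,1,1,1]
Step 6: insert fuw at [4, 6] -> counters=[2,2,0,0,2,0,3,0,1,1,1]
Step 7: insert eo at [1, 7] -> counters=[2,3,0,0,2,0,3,1,1,1,1]
Step 8: insert lt at [0, 10] -> counters=[3,3,0,0,2,0,3,1,1,1,2]
Step 9: insert iyt at [1, 10] -> counters=[3,4,0,0,2,0,3,1,1,1,3]
Step 10: insert qux at [7, 9] -> counters=[3,4,0,0,2,0,3,2,1,2,3]
Step 11: insert fuw at [4, 6] -> counters=[3,4,0,0,3,0,4,2,1,2,3]
Step 12: delete lt at [0, 10] -> counters=[2,4,0,0,3,0,4,2,1,2,2]
Step 13: insert t at [1, 6] -> counters=[2,5,0,0,3,0,5,2,1,2,2]
Step 14: insert qux at [7, 9] -> counters=[2,5,0,0,3,0,5,3,1,3,2]
Step 15: insert eo at [1, 7] -> counters=[2,6,0,0,3,0,5,4,1,3,2]
Step 16: delete eo at [1, 7] -> counters=[2,5,0,0,3,0,5,3,1,3,2]
Step 17: insert qv at [0, 10] -> counters=[3,5,0,0,3,0,5,3,1,3,3]
Step 18: insert iyt at [1, 10] -> counters=[3,6,0,0,3,0,5,3,1,3,4]
Step 19: delete qv at [0, 10] -> counters=[2,6,0,0,3,0,5,3,1,3,3]
Step 20: insert pm at [0, 1] -> counters=[3,7,0,0,3,0,5,3,1,3,3]
Step 21: delete qux at [7, 9] -> counters=[3,7,0,0,3,0,5,2,1,2,3]
Step 22: insert t at [1, 6] -> counters=[3,8,0,0,3,0,6,2,1,2,3]
Final counters=[3,8,0,0,3,0,6,2,1,2,3] -> 8 nonzero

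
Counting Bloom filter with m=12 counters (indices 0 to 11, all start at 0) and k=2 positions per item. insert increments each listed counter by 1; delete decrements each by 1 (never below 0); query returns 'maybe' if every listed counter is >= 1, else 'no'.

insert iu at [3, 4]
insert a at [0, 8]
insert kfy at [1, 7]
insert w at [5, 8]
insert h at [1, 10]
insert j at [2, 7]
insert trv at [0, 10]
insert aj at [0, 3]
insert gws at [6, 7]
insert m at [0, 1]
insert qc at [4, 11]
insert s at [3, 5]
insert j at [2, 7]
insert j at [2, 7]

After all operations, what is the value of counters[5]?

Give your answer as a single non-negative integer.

Answer: 2

Derivation:
Step 1: insert iu at [3, 4] -> counters=[0,0,0,1,1,0,0,0,0,0,0,0]
Step 2: insert a at [0, 8] -> counters=[1,0,0,1,1,0,0,0,1,0,0,0]
Step 3: insert kfy at [1, 7] -> counters=[1,1,0,1,1,0,0,1,1,0,0,0]
Step 4: insert w at [5, 8] -> counters=[1,1,0,1,1,1,0,1,2,0,0,0]
Step 5: insert h at [1, 10] -> counters=[1,2,0,1,1,1,0,1,2,0,1,0]
Step 6: insert j at [2, 7] -> counters=[1,2,1,1,1,1,0,2,2,0,1,0]
Step 7: insert trv at [0, 10] -> counters=[2,2,1,1,1,1,0,2,2,0,2,0]
Step 8: insert aj at [0, 3] -> counters=[3,2,1,2,1,1,0,2,2,0,2,0]
Step 9: insert gws at [6, 7] -> counters=[3,2,1,2,1,1,1,3,2,0,2,0]
Step 10: insert m at [0, 1] -> counters=[4,3,1,2,1,1,1,3,2,0,2,0]
Step 11: insert qc at [4, 11] -> counters=[4,3,1,2,2,1,1,3,2,0,2,1]
Step 12: insert s at [3, 5] -> counters=[4,3,1,3,2,2,1,3,2,0,2,1]
Step 13: insert j at [2, 7] -> counters=[4,3,2,3,2,2,1,4,2,0,2,1]
Step 14: insert j at [2, 7] -> counters=[4,3,3,3,2,2,1,5,2,0,2,1]
Final counters=[4,3,3,3,2,2,1,5,2,0,2,1] -> counters[5]=2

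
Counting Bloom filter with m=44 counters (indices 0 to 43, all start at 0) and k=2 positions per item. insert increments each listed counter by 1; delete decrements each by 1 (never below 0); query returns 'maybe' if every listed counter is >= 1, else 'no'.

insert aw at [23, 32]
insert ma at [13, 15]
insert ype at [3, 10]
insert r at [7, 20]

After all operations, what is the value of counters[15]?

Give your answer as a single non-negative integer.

Step 1: insert aw at [23, 32] -> counters=[0,0,0,0,0,0,0,0,0,0,0,0,0,0,0,0,0,0,0,0,0,0,0,1,0,0,0,0,0,0,0,0,1,0,0,0,0,0,0,0,0,0,0,0]
Step 2: insert ma at [13, 15] -> counters=[0,0,0,0,0,0,0,0,0,0,0,0,0,1,0,1,0,0,0,0,0,0,0,1,0,0,0,0,0,0,0,0,1,0,0,0,0,0,0,0,0,0,0,0]
Step 3: insert ype at [3, 10] -> counters=[0,0,0,1,0,0,0,0,0,0,1,0,0,1,0,1,0,0,0,0,0,0,0,1,0,0,0,0,0,0,0,0,1,0,0,0,0,0,0,0,0,0,0,0]
Step 4: insert r at [7, 20] -> counters=[0,0,0,1,0,0,0,1,0,0,1,0,0,1,0,1,0,0,0,0,1,0,0,1,0,0,0,0,0,0,0,0,1,0,0,0,0,0,0,0,0,0,0,0]
Final counters=[0,0,0,1,0,0,0,1,0,0,1,0,0,1,0,1,0,0,0,0,1,0,0,1,0,0,0,0,0,0,0,0,1,0,0,0,0,0,0,0,0,0,0,0] -> counters[15]=1

Answer: 1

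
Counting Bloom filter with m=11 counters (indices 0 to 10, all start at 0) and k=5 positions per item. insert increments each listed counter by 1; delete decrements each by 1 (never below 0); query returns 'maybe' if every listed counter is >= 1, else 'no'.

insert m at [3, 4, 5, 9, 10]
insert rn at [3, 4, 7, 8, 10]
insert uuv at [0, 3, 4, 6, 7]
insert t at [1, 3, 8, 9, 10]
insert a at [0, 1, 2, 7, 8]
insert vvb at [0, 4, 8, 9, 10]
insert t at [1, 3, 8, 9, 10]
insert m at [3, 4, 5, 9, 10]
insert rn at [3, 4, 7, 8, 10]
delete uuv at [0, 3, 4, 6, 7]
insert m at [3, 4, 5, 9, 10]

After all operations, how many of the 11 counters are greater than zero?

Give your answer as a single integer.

Step 1: insert m at [3, 4, 5, 9, 10] -> counters=[0,0,0,1,1,1,0,0,0,1,1]
Step 2: insert rn at [3, 4, 7, 8, 10] -> counters=[0,0,0,2,2,1,0,1,1,1,2]
Step 3: insert uuv at [0, 3, 4, 6, 7] -> counters=[1,0,0,3,3,1,1,2,1,1,2]
Step 4: insert t at [1, 3, 8, 9, 10] -> counters=[1,1,0,4,3,1,1,2,2,2,3]
Step 5: insert a at [0, 1, 2, 7, 8] -> counters=[2,2,1,4,3,1,1,3,3,2,3]
Step 6: insert vvb at [0, 4, 8, 9, 10] -> counters=[3,2,1,4,4,1,1,3,4,3,4]
Step 7: insert t at [1, 3, 8, 9, 10] -> counters=[3,3,1,5,4,1,1,3,5,4,5]
Step 8: insert m at [3, 4, 5, 9, 10] -> counters=[3,3,1,6,5,2,1,3,5,5,6]
Step 9: insert rn at [3, 4, 7, 8, 10] -> counters=[3,3,1,7,6,2,1,4,6,5,7]
Step 10: delete uuv at [0, 3, 4, 6, 7] -> counters=[2,3,1,6,5,2,0,3,6,5,7]
Step 11: insert m at [3, 4, 5, 9, 10] -> counters=[2,3,1,7,6,3,0,3,6,6,8]
Final counters=[2,3,1,7,6,3,0,3,6,6,8] -> 10 nonzero

Answer: 10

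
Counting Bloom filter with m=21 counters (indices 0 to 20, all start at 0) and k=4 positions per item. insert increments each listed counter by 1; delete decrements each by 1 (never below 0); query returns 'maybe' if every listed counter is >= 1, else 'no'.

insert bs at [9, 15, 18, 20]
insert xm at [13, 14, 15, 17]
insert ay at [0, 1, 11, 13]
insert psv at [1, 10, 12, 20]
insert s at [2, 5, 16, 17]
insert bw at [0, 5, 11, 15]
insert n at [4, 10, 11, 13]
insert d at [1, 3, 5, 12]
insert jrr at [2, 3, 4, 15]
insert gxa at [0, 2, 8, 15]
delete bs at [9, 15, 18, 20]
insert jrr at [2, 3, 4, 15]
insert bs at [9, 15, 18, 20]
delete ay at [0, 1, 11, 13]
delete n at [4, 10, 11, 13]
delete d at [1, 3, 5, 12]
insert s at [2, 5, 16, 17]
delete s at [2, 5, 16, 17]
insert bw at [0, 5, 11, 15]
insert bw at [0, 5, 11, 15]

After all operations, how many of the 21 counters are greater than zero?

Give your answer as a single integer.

Step 1: insert bs at [9, 15, 18, 20] -> counters=[0,0,0,0,0,0,0,0,0,1,0,0,0,0,0,1,0,0,1,0,1]
Step 2: insert xm at [13, 14, 15, 17] -> counters=[0,0,0,0,0,0,0,0,0,1,0,0,0,1,1,2,0,1,1,0,1]
Step 3: insert ay at [0, 1, 11, 13] -> counters=[1,1,0,0,0,0,0,0,0,1,0,1,0,2,1,2,0,1,1,0,1]
Step 4: insert psv at [1, 10, 12, 20] -> counters=[1,2,0,0,0,0,0,0,0,1,1,1,1,2,1,2,0,1,1,0,2]
Step 5: insert s at [2, 5, 16, 17] -> counters=[1,2,1,0,0,1,0,0,0,1,1,1,1,2,1,2,1,2,1,0,2]
Step 6: insert bw at [0, 5, 11, 15] -> counters=[2,2,1,0,0,2,0,0,0,1,1,2,1,2,1,3,1,2,1,0,2]
Step 7: insert n at [4, 10, 11, 13] -> counters=[2,2,1,0,1,2,0,0,0,1,2,3,1,3,1,3,1,2,1,0,2]
Step 8: insert d at [1, 3, 5, 12] -> counters=[2,3,1,1,1,3,0,0,0,1,2,3,2,3,1,3,1,2,1,0,2]
Step 9: insert jrr at [2, 3, 4, 15] -> counters=[2,3,2,2,2,3,0,0,0,1,2,3,2,3,1,4,1,2,1,0,2]
Step 10: insert gxa at [0, 2, 8, 15] -> counters=[3,3,3,2,2,3,0,0,1,1,2,3,2,3,1,5,1,2,1,0,2]
Step 11: delete bs at [9, 15, 18, 20] -> counters=[3,3,3,2,2,3,0,0,1,0,2,3,2,3,1,4,1,2,0,0,1]
Step 12: insert jrr at [2, 3, 4, 15] -> counters=[3,3,4,3,3,3,0,0,1,0,2,3,2,3,1,5,1,2,0,0,1]
Step 13: insert bs at [9, 15, 18, 20] -> counters=[3,3,4,3,3,3,0,0,1,1,2,3,2,3,1,6,1,2,1,0,2]
Step 14: delete ay at [0, 1, 11, 13] -> counters=[2,2,4,3,3,3,0,0,1,1,2,2,2,2,1,6,1,2,1,0,2]
Step 15: delete n at [4, 10, 11, 13] -> counters=[2,2,4,3,2,3,0,0,1,1,1,1,2,1,1,6,1,2,1,0,2]
Step 16: delete d at [1, 3, 5, 12] -> counters=[2,1,4,2,2,2,0,0,1,1,1,1,1,1,1,6,1,2,1,0,2]
Step 17: insert s at [2, 5, 16, 17] -> counters=[2,1,5,2,2,3,0,0,1,1,1,1,1,1,1,6,2,3,1,0,2]
Step 18: delete s at [2, 5, 16, 17] -> counters=[2,1,4,2,2,2,0,0,1,1,1,1,1,1,1,6,1,2,1,0,2]
Step 19: insert bw at [0, 5, 11, 15] -> counters=[3,1,4,2,2,3,0,0,1,1,1,2,1,1,1,7,1,2,1,0,2]
Step 20: insert bw at [0, 5, 11, 15] -> counters=[4,1,4,2,2,4,0,0,1,1,1,3,1,1,1,8,1,2,1,0,2]
Final counters=[4,1,4,2,2,4,0,0,1,1,1,3,1,1,1,8,1,2,1,0,2] -> 18 nonzero

Answer: 18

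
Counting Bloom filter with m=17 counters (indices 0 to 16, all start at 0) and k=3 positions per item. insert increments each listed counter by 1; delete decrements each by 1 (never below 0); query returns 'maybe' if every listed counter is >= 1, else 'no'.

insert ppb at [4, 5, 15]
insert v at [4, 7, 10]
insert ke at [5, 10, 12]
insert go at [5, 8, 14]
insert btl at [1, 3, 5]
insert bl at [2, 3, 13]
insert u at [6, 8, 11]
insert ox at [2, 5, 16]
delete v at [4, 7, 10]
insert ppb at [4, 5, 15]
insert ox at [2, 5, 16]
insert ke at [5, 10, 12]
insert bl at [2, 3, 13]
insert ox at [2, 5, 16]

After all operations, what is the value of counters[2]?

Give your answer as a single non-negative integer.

Step 1: insert ppb at [4, 5, 15] -> counters=[0,0,0,0,1,1,0,0,0,0,0,0,0,0,0,1,0]
Step 2: insert v at [4, 7, 10] -> counters=[0,0,0,0,2,1,0,1,0,0,1,0,0,0,0,1,0]
Step 3: insert ke at [5, 10, 12] -> counters=[0,0,0,0,2,2,0,1,0,0,2,0,1,0,0,1,0]
Step 4: insert go at [5, 8, 14] -> counters=[0,0,0,0,2,3,0,1,1,0,2,0,1,0,1,1,0]
Step 5: insert btl at [1, 3, 5] -> counters=[0,1,0,1,2,4,0,1,1,0,2,0,1,0,1,1,0]
Step 6: insert bl at [2, 3, 13] -> counters=[0,1,1,2,2,4,0,1,1,0,2,0,1,1,1,1,0]
Step 7: insert u at [6, 8, 11] -> counters=[0,1,1,2,2,4,1,1,2,0,2,1,1,1,1,1,0]
Step 8: insert ox at [2, 5, 16] -> counters=[0,1,2,2,2,5,1,1,2,0,2,1,1,1,1,1,1]
Step 9: delete v at [4, 7, 10] -> counters=[0,1,2,2,1,5,1,0,2,0,1,1,1,1,1,1,1]
Step 10: insert ppb at [4, 5, 15] -> counters=[0,1,2,2,2,6,1,0,2,0,1,1,1,1,1,2,1]
Step 11: insert ox at [2, 5, 16] -> counters=[0,1,3,2,2,7,1,0,2,0,1,1,1,1,1,2,2]
Step 12: insert ke at [5, 10, 12] -> counters=[0,1,3,2,2,8,1,0,2,0,2,1,2,1,1,2,2]
Step 13: insert bl at [2, 3, 13] -> counters=[0,1,4,3,2,8,1,0,2,0,2,1,2,2,1,2,2]
Step 14: insert ox at [2, 5, 16] -> counters=[0,1,5,3,2,9,1,0,2,0,2,1,2,2,1,2,3]
Final counters=[0,1,5,3,2,9,1,0,2,0,2,1,2,2,1,2,3] -> counters[2]=5

Answer: 5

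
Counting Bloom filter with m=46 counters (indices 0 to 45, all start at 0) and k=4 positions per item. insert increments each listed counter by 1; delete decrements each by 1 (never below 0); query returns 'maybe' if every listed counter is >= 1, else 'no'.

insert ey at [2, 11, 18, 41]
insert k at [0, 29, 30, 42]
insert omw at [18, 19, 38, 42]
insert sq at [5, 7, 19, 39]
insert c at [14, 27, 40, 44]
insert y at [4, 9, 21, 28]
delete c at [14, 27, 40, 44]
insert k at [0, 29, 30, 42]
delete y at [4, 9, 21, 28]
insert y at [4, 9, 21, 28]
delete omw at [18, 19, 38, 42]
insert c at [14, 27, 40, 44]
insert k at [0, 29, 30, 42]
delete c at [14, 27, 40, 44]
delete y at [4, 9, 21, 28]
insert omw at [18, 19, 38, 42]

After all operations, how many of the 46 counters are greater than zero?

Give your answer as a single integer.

Step 1: insert ey at [2, 11, 18, 41] -> counters=[0,0,1,0,0,0,0,0,0,0,0,1,0,0,0,0,0,0,1,0,0,0,0,0,0,0,0,0,0,0,0,0,0,0,0,0,0,0,0,0,0,1,0,0,0,0]
Step 2: insert k at [0, 29, 30, 42] -> counters=[1,0,1,0,0,0,0,0,0,0,0,1,0,0,0,0,0,0,1,0,0,0,0,0,0,0,0,0,0,1,1,0,0,0,0,0,0,0,0,0,0,1,1,0,0,0]
Step 3: insert omw at [18, 19, 38, 42] -> counters=[1,0,1,0,0,0,0,0,0,0,0,1,0,0,0,0,0,0,2,1,0,0,0,0,0,0,0,0,0,1,1,0,0,0,0,0,0,0,1,0,0,1,2,0,0,0]
Step 4: insert sq at [5, 7, 19, 39] -> counters=[1,0,1,0,0,1,0,1,0,0,0,1,0,0,0,0,0,0,2,2,0,0,0,0,0,0,0,0,0,1,1,0,0,0,0,0,0,0,1,1,0,1,2,0,0,0]
Step 5: insert c at [14, 27, 40, 44] -> counters=[1,0,1,0,0,1,0,1,0,0,0,1,0,0,1,0,0,0,2,2,0,0,0,0,0,0,0,1,0,1,1,0,0,0,0,0,0,0,1,1,1,1,2,0,1,0]
Step 6: insert y at [4, 9, 21, 28] -> counters=[1,0,1,0,1,1,0,1,0,1,0,1,0,0,1,0,0,0,2,2,0,1,0,0,0,0,0,1,1,1,1,0,0,0,0,0,0,0,1,1,1,1,2,0,1,0]
Step 7: delete c at [14, 27, 40, 44] -> counters=[1,0,1,0,1,1,0,1,0,1,0,1,0,0,0,0,0,0,2,2,0,1,0,0,0,0,0,0,1,1,1,0,0,0,0,0,0,0,1,1,0,1,2,0,0,0]
Step 8: insert k at [0, 29, 30, 42] -> counters=[2,0,1,0,1,1,0,1,0,1,0,1,0,0,0,0,0,0,2,2,0,1,0,0,0,0,0,0,1,2,2,0,0,0,0,0,0,0,1,1,0,1,3,0,0,0]
Step 9: delete y at [4, 9, 21, 28] -> counters=[2,0,1,0,0,1,0,1,0,0,0,1,0,0,0,0,0,0,2,2,0,0,0,0,0,0,0,0,0,2,2,0,0,0,0,0,0,0,1,1,0,1,3,0,0,0]
Step 10: insert y at [4, 9, 21, 28] -> counters=[2,0,1,0,1,1,0,1,0,1,0,1,0,0,0,0,0,0,2,2,0,1,0,0,0,0,0,0,1,2,2,0,0,0,0,0,0,0,1,1,0,1,3,0,0,0]
Step 11: delete omw at [18, 19, 38, 42] -> counters=[2,0,1,0,1,1,0,1,0,1,0,1,0,0,0,0,0,0,1,1,0,1,0,0,0,0,0,0,1,2,2,0,0,0,0,0,0,0,0,1,0,1,2,0,0,0]
Step 12: insert c at [14, 27, 40, 44] -> counters=[2,0,1,0,1,1,0,1,0,1,0,1,0,0,1,0,0,0,1,1,0,1,0,0,0,0,0,1,1,2,2,0,0,0,0,0,0,0,0,1,1,1,2,0,1,0]
Step 13: insert k at [0, 29, 30, 42] -> counters=[3,0,1,0,1,1,0,1,0,1,0,1,0,0,1,0,0,0,1,1,0,1,0,0,0,0,0,1,1,3,3,0,0,0,0,0,0,0,0,1,1,1,3,0,1,0]
Step 14: delete c at [14, 27, 40, 44] -> counters=[3,0,1,0,1,1,0,1,0,1,0,1,0,0,0,0,0,0,1,1,0,1,0,0,0,0,0,0,1,3,3,0,0,0,0,0,0,0,0,1,0,1,3,0,0,0]
Step 15: delete y at [4, 9, 21, 28] -> counters=[3,0,1,0,0,1,0,1,0,0,0,1,0,0,0,0,0,0,1,1,0,0,0,0,0,0,0,0,0,3,3,0,0,0,0,0,0,0,0,1,0,1,3,0,0,0]
Step 16: insert omw at [18, 19, 38, 42] -> counters=[3,0,1,0,0,1,0,1,0,0,0,1,0,0,0,0,0,0,2,2,0,0,0,0,0,0,0,0,0,3,3,0,0,0,0,0,0,0,1,1,0,1,4,0,0,0]
Final counters=[3,0,1,0,0,1,0,1,0,0,0,1,0,0,0,0,0,0,2,2,0,0,0,0,0,0,0,0,0,3,3,0,0,0,0,0,0,0,1,1,0,1,4,0,0,0] -> 13 nonzero

Answer: 13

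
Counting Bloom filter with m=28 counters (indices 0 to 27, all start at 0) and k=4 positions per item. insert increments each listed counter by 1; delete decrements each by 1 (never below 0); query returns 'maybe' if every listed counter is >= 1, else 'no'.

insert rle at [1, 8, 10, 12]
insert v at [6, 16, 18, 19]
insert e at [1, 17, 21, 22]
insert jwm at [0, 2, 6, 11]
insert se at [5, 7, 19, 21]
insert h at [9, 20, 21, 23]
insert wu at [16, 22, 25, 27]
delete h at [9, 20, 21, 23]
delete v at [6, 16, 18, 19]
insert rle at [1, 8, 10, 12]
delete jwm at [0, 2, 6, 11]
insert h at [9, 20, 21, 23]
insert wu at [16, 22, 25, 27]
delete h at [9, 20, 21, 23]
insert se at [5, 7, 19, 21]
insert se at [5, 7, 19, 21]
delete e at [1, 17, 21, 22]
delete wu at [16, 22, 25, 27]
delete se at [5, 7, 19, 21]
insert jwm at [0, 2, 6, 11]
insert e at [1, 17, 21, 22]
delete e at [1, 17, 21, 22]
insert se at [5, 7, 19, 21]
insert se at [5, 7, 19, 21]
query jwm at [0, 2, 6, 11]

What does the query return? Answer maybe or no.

Answer: maybe

Derivation:
Step 1: insert rle at [1, 8, 10, 12] -> counters=[0,1,0,0,0,0,0,0,1,0,1,0,1,0,0,0,0,0,0,0,0,0,0,0,0,0,0,0]
Step 2: insert v at [6, 16, 18, 19] -> counters=[0,1,0,0,0,0,1,0,1,0,1,0,1,0,0,0,1,0,1,1,0,0,0,0,0,0,0,0]
Step 3: insert e at [1, 17, 21, 22] -> counters=[0,2,0,0,0,0,1,0,1,0,1,0,1,0,0,0,1,1,1,1,0,1,1,0,0,0,0,0]
Step 4: insert jwm at [0, 2, 6, 11] -> counters=[1,2,1,0,0,0,2,0,1,0,1,1,1,0,0,0,1,1,1,1,0,1,1,0,0,0,0,0]
Step 5: insert se at [5, 7, 19, 21] -> counters=[1,2,1,0,0,1,2,1,1,0,1,1,1,0,0,0,1,1,1,2,0,2,1,0,0,0,0,0]
Step 6: insert h at [9, 20, 21, 23] -> counters=[1,2,1,0,0,1,2,1,1,1,1,1,1,0,0,0,1,1,1,2,1,3,1,1,0,0,0,0]
Step 7: insert wu at [16, 22, 25, 27] -> counters=[1,2,1,0,0,1,2,1,1,1,1,1,1,0,0,0,2,1,1,2,1,3,2,1,0,1,0,1]
Step 8: delete h at [9, 20, 21, 23] -> counters=[1,2,1,0,0,1,2,1,1,0,1,1,1,0,0,0,2,1,1,2,0,2,2,0,0,1,0,1]
Step 9: delete v at [6, 16, 18, 19] -> counters=[1,2,1,0,0,1,1,1,1,0,1,1,1,0,0,0,1,1,0,1,0,2,2,0,0,1,0,1]
Step 10: insert rle at [1, 8, 10, 12] -> counters=[1,3,1,0,0,1,1,1,2,0,2,1,2,0,0,0,1,1,0,1,0,2,2,0,0,1,0,1]
Step 11: delete jwm at [0, 2, 6, 11] -> counters=[0,3,0,0,0,1,0,1,2,0,2,0,2,0,0,0,1,1,0,1,0,2,2,0,0,1,0,1]
Step 12: insert h at [9, 20, 21, 23] -> counters=[0,3,0,0,0,1,0,1,2,1,2,0,2,0,0,0,1,1,0,1,1,3,2,1,0,1,0,1]
Step 13: insert wu at [16, 22, 25, 27] -> counters=[0,3,0,0,0,1,0,1,2,1,2,0,2,0,0,0,2,1,0,1,1,3,3,1,0,2,0,2]
Step 14: delete h at [9, 20, 21, 23] -> counters=[0,3,0,0,0,1,0,1,2,0,2,0,2,0,0,0,2,1,0,1,0,2,3,0,0,2,0,2]
Step 15: insert se at [5, 7, 19, 21] -> counters=[0,3,0,0,0,2,0,2,2,0,2,0,2,0,0,0,2,1,0,2,0,3,3,0,0,2,0,2]
Step 16: insert se at [5, 7, 19, 21] -> counters=[0,3,0,0,0,3,0,3,2,0,2,0,2,0,0,0,2,1,0,3,0,4,3,0,0,2,0,2]
Step 17: delete e at [1, 17, 21, 22] -> counters=[0,2,0,0,0,3,0,3,2,0,2,0,2,0,0,0,2,0,0,3,0,3,2,0,0,2,0,2]
Step 18: delete wu at [16, 22, 25, 27] -> counters=[0,2,0,0,0,3,0,3,2,0,2,0,2,0,0,0,1,0,0,3,0,3,1,0,0,1,0,1]
Step 19: delete se at [5, 7, 19, 21] -> counters=[0,2,0,0,0,2,0,2,2,0,2,0,2,0,0,0,1,0,0,2,0,2,1,0,0,1,0,1]
Step 20: insert jwm at [0, 2, 6, 11] -> counters=[1,2,1,0,0,2,1,2,2,0,2,1,2,0,0,0,1,0,0,2,0,2,1,0,0,1,0,1]
Step 21: insert e at [1, 17, 21, 22] -> counters=[1,3,1,0,0,2,1,2,2,0,2,1,2,0,0,0,1,1,0,2,0,3,2,0,0,1,0,1]
Step 22: delete e at [1, 17, 21, 22] -> counters=[1,2,1,0,0,2,1,2,2,0,2,1,2,0,0,0,1,0,0,2,0,2,1,0,0,1,0,1]
Step 23: insert se at [5, 7, 19, 21] -> counters=[1,2,1,0,0,3,1,3,2,0,2,1,2,0,0,0,1,0,0,3,0,3,1,0,0,1,0,1]
Step 24: insert se at [5, 7, 19, 21] -> counters=[1,2,1,0,0,4,1,4,2,0,2,1,2,0,0,0,1,0,0,4,0,4,1,0,0,1,0,1]
Query jwm: check counters[0]=1 counters[2]=1 counters[6]=1 counters[11]=1 -> maybe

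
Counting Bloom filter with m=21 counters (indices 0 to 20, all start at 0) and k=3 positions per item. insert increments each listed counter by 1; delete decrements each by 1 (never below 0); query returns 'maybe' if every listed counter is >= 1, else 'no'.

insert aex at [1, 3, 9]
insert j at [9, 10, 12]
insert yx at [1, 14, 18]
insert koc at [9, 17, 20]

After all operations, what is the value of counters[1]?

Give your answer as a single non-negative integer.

Step 1: insert aex at [1, 3, 9] -> counters=[0,1,0,1,0,0,0,0,0,1,0,0,0,0,0,0,0,0,0,0,0]
Step 2: insert j at [9, 10, 12] -> counters=[0,1,0,1,0,0,0,0,0,2,1,0,1,0,0,0,0,0,0,0,0]
Step 3: insert yx at [1, 14, 18] -> counters=[0,2,0,1,0,0,0,0,0,2,1,0,1,0,1,0,0,0,1,0,0]
Step 4: insert koc at [9, 17, 20] -> counters=[0,2,0,1,0,0,0,0,0,3,1,0,1,0,1,0,0,1,1,0,1]
Final counters=[0,2,0,1,0,0,0,0,0,3,1,0,1,0,1,0,0,1,1,0,1] -> counters[1]=2

Answer: 2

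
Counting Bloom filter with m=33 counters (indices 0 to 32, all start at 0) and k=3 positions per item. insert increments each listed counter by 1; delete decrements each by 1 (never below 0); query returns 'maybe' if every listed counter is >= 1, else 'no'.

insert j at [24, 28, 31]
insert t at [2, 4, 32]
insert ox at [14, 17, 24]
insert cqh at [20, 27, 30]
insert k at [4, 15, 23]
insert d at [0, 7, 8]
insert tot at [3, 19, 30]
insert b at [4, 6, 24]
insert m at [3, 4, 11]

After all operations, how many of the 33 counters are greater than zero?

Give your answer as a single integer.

Step 1: insert j at [24, 28, 31] -> counters=[0,0,0,0,0,0,0,0,0,0,0,0,0,0,0,0,0,0,0,0,0,0,0,0,1,0,0,0,1,0,0,1,0]
Step 2: insert t at [2, 4, 32] -> counters=[0,0,1,0,1,0,0,0,0,0,0,0,0,0,0,0,0,0,0,0,0,0,0,0,1,0,0,0,1,0,0,1,1]
Step 3: insert ox at [14, 17, 24] -> counters=[0,0,1,0,1,0,0,0,0,0,0,0,0,0,1,0,0,1,0,0,0,0,0,0,2,0,0,0,1,0,0,1,1]
Step 4: insert cqh at [20, 27, 30] -> counters=[0,0,1,0,1,0,0,0,0,0,0,0,0,0,1,0,0,1,0,0,1,0,0,0,2,0,0,1,1,0,1,1,1]
Step 5: insert k at [4, 15, 23] -> counters=[0,0,1,0,2,0,0,0,0,0,0,0,0,0,1,1,0,1,0,0,1,0,0,1,2,0,0,1,1,0,1,1,1]
Step 6: insert d at [0, 7, 8] -> counters=[1,0,1,0,2,0,0,1,1,0,0,0,0,0,1,1,0,1,0,0,1,0,0,1,2,0,0,1,1,0,1,1,1]
Step 7: insert tot at [3, 19, 30] -> counters=[1,0,1,1,2,0,0,1,1,0,0,0,0,0,1,1,0,1,0,1,1,0,0,1,2,0,0,1,1,0,2,1,1]
Step 8: insert b at [4, 6, 24] -> counters=[1,0,1,1,3,0,1,1,1,0,0,0,0,0,1,1,0,1,0,1,1,0,0,1,3,0,0,1,1,0,2,1,1]
Step 9: insert m at [3, 4, 11] -> counters=[1,0,1,2,4,0,1,1,1,0,0,1,0,0,1,1,0,1,0,1,1,0,0,1,3,0,0,1,1,0,2,1,1]
Final counters=[1,0,1,2,4,0,1,1,1,0,0,1,0,0,1,1,0,1,0,1,1,0,0,1,3,0,0,1,1,0,2,1,1] -> 20 nonzero

Answer: 20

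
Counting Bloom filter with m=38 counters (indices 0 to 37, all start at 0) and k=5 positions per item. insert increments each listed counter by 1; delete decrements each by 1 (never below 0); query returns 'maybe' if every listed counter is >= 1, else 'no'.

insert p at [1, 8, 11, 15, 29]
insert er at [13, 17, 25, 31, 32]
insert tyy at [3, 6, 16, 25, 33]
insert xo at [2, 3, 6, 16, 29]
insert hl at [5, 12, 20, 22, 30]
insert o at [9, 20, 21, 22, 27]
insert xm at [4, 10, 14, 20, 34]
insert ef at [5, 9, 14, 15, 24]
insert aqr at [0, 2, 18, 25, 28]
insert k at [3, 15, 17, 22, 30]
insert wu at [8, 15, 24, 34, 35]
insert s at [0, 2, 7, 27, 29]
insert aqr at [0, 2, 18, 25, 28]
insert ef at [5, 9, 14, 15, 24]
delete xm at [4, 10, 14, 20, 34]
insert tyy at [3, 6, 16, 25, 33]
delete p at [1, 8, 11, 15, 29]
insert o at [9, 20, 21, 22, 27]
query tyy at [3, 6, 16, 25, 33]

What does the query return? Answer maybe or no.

Answer: maybe

Derivation:
Step 1: insert p at [1, 8, 11, 15, 29] -> counters=[0,1,0,0,0,0,0,0,1,0,0,1,0,0,0,1,0,0,0,0,0,0,0,0,0,0,0,0,0,1,0,0,0,0,0,0,0,0]
Step 2: insert er at [13, 17, 25, 31, 32] -> counters=[0,1,0,0,0,0,0,0,1,0,0,1,0,1,0,1,0,1,0,0,0,0,0,0,0,1,0,0,0,1,0,1,1,0,0,0,0,0]
Step 3: insert tyy at [3, 6, 16, 25, 33] -> counters=[0,1,0,1,0,0,1,0,1,0,0,1,0,1,0,1,1,1,0,0,0,0,0,0,0,2,0,0,0,1,0,1,1,1,0,0,0,0]
Step 4: insert xo at [2, 3, 6, 16, 29] -> counters=[0,1,1,2,0,0,2,0,1,0,0,1,0,1,0,1,2,1,0,0,0,0,0,0,0,2,0,0,0,2,0,1,1,1,0,0,0,0]
Step 5: insert hl at [5, 12, 20, 22, 30] -> counters=[0,1,1,2,0,1,2,0,1,0,0,1,1,1,0,1,2,1,0,0,1,0,1,0,0,2,0,0,0,2,1,1,1,1,0,0,0,0]
Step 6: insert o at [9, 20, 21, 22, 27] -> counters=[0,1,1,2,0,1,2,0,1,1,0,1,1,1,0,1,2,1,0,0,2,1,2,0,0,2,0,1,0,2,1,1,1,1,0,0,0,0]
Step 7: insert xm at [4, 10, 14, 20, 34] -> counters=[0,1,1,2,1,1,2,0,1,1,1,1,1,1,1,1,2,1,0,0,3,1,2,0,0,2,0,1,0,2,1,1,1,1,1,0,0,0]
Step 8: insert ef at [5, 9, 14, 15, 24] -> counters=[0,1,1,2,1,2,2,0,1,2,1,1,1,1,2,2,2,1,0,0,3,1,2,0,1,2,0,1,0,2,1,1,1,1,1,0,0,0]
Step 9: insert aqr at [0, 2, 18, 25, 28] -> counters=[1,1,2,2,1,2,2,0,1,2,1,1,1,1,2,2,2,1,1,0,3,1,2,0,1,3,0,1,1,2,1,1,1,1,1,0,0,0]
Step 10: insert k at [3, 15, 17, 22, 30] -> counters=[1,1,2,3,1,2,2,0,1,2,1,1,1,1,2,3,2,2,1,0,3,1,3,0,1,3,0,1,1,2,2,1,1,1,1,0,0,0]
Step 11: insert wu at [8, 15, 24, 34, 35] -> counters=[1,1,2,3,1,2,2,0,2,2,1,1,1,1,2,4,2,2,1,0,3,1,3,0,2,3,0,1,1,2,2,1,1,1,2,1,0,0]
Step 12: insert s at [0, 2, 7, 27, 29] -> counters=[2,1,3,3,1,2,2,1,2,2,1,1,1,1,2,4,2,2,1,0,3,1,3,0,2,3,0,2,1,3,2,1,1,1,2,1,0,0]
Step 13: insert aqr at [0, 2, 18, 25, 28] -> counters=[3,1,4,3,1,2,2,1,2,2,1,1,1,1,2,4,2,2,2,0,3,1,3,0,2,4,0,2,2,3,2,1,1,1,2,1,0,0]
Step 14: insert ef at [5, 9, 14, 15, 24] -> counters=[3,1,4,3,1,3,2,1,2,3,1,1,1,1,3,5,2,2,2,0,3,1,3,0,3,4,0,2,2,3,2,1,1,1,2,1,0,0]
Step 15: delete xm at [4, 10, 14, 20, 34] -> counters=[3,1,4,3,0,3,2,1,2,3,0,1,1,1,2,5,2,2,2,0,2,1,3,0,3,4,0,2,2,3,2,1,1,1,1,1,0,0]
Step 16: insert tyy at [3, 6, 16, 25, 33] -> counters=[3,1,4,4,0,3,3,1,2,3,0,1,1,1,2,5,3,2,2,0,2,1,3,0,3,5,0,2,2,3,2,1,1,2,1,1,0,0]
Step 17: delete p at [1, 8, 11, 15, 29] -> counters=[3,0,4,4,0,3,3,1,1,3,0,0,1,1,2,4,3,2,2,0,2,1,3,0,3,5,0,2,2,2,2,1,1,2,1,1,0,0]
Step 18: insert o at [9, 20, 21, 22, 27] -> counters=[3,0,4,4,0,3,3,1,1,4,0,0,1,1,2,4,3,2,2,0,3,2,4,0,3,5,0,3,2,2,2,1,1,2,1,1,0,0]
Query tyy: check counters[3]=4 counters[6]=3 counters[16]=3 counters[25]=5 counters[33]=2 -> maybe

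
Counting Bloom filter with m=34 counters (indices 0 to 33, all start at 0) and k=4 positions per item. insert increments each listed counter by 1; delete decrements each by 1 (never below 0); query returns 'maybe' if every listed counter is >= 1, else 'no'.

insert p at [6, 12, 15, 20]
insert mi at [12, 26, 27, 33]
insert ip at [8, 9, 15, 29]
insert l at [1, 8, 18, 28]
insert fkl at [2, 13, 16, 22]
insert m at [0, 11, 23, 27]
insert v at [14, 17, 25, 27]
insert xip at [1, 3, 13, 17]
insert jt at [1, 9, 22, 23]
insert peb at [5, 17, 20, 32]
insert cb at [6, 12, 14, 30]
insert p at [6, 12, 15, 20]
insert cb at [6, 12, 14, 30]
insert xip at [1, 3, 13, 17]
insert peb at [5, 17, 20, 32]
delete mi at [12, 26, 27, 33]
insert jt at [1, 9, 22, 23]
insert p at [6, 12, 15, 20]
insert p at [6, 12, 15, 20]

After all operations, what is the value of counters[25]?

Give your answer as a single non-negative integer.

Answer: 1

Derivation:
Step 1: insert p at [6, 12, 15, 20] -> counters=[0,0,0,0,0,0,1,0,0,0,0,0,1,0,0,1,0,0,0,0,1,0,0,0,0,0,0,0,0,0,0,0,0,0]
Step 2: insert mi at [12, 26, 27, 33] -> counters=[0,0,0,0,0,0,1,0,0,0,0,0,2,0,0,1,0,0,0,0,1,0,0,0,0,0,1,1,0,0,0,0,0,1]
Step 3: insert ip at [8, 9, 15, 29] -> counters=[0,0,0,0,0,0,1,0,1,1,0,0,2,0,0,2,0,0,0,0,1,0,0,0,0,0,1,1,0,1,0,0,0,1]
Step 4: insert l at [1, 8, 18, 28] -> counters=[0,1,0,0,0,0,1,0,2,1,0,0,2,0,0,2,0,0,1,0,1,0,0,0,0,0,1,1,1,1,0,0,0,1]
Step 5: insert fkl at [2, 13, 16, 22] -> counters=[0,1,1,0,0,0,1,0,2,1,0,0,2,1,0,2,1,0,1,0,1,0,1,0,0,0,1,1,1,1,0,0,0,1]
Step 6: insert m at [0, 11, 23, 27] -> counters=[1,1,1,0,0,0,1,0,2,1,0,1,2,1,0,2,1,0,1,0,1,0,1,1,0,0,1,2,1,1,0,0,0,1]
Step 7: insert v at [14, 17, 25, 27] -> counters=[1,1,1,0,0,0,1,0,2,1,0,1,2,1,1,2,1,1,1,0,1,0,1,1,0,1,1,3,1,1,0,0,0,1]
Step 8: insert xip at [1, 3, 13, 17] -> counters=[1,2,1,1,0,0,1,0,2,1,0,1,2,2,1,2,1,2,1,0,1,0,1,1,0,1,1,3,1,1,0,0,0,1]
Step 9: insert jt at [1, 9, 22, 23] -> counters=[1,3,1,1,0,0,1,0,2,2,0,1,2,2,1,2,1,2,1,0,1,0,2,2,0,1,1,3,1,1,0,0,0,1]
Step 10: insert peb at [5, 17, 20, 32] -> counters=[1,3,1,1,0,1,1,0,2,2,0,1,2,2,1,2,1,3,1,0,2,0,2,2,0,1,1,3,1,1,0,0,1,1]
Step 11: insert cb at [6, 12, 14, 30] -> counters=[1,3,1,1,0,1,2,0,2,2,0,1,3,2,2,2,1,3,1,0,2,0,2,2,0,1,1,3,1,1,1,0,1,1]
Step 12: insert p at [6, 12, 15, 20] -> counters=[1,3,1,1,0,1,3,0,2,2,0,1,4,2,2,3,1,3,1,0,3,0,2,2,0,1,1,3,1,1,1,0,1,1]
Step 13: insert cb at [6, 12, 14, 30] -> counters=[1,3,1,1,0,1,4,0,2,2,0,1,5,2,3,3,1,3,1,0,3,0,2,2,0,1,1,3,1,1,2,0,1,1]
Step 14: insert xip at [1, 3, 13, 17] -> counters=[1,4,1,2,0,1,4,0,2,2,0,1,5,3,3,3,1,4,1,0,3,0,2,2,0,1,1,3,1,1,2,0,1,1]
Step 15: insert peb at [5, 17, 20, 32] -> counters=[1,4,1,2,0,2,4,0,2,2,0,1,5,3,3,3,1,5,1,0,4,0,2,2,0,1,1,3,1,1,2,0,2,1]
Step 16: delete mi at [12, 26, 27, 33] -> counters=[1,4,1,2,0,2,4,0,2,2,0,1,4,3,3,3,1,5,1,0,4,0,2,2,0,1,0,2,1,1,2,0,2,0]
Step 17: insert jt at [1, 9, 22, 23] -> counters=[1,5,1,2,0,2,4,0,2,3,0,1,4,3,3,3,1,5,1,0,4,0,3,3,0,1,0,2,1,1,2,0,2,0]
Step 18: insert p at [6, 12, 15, 20] -> counters=[1,5,1,2,0,2,5,0,2,3,0,1,5,3,3,4,1,5,1,0,5,0,3,3,0,1,0,2,1,1,2,0,2,0]
Step 19: insert p at [6, 12, 15, 20] -> counters=[1,5,1,2,0,2,6,0,2,3,0,1,6,3,3,5,1,5,1,0,6,0,3,3,0,1,0,2,1,1,2,0,2,0]
Final counters=[1,5,1,2,0,2,6,0,2,3,0,1,6,3,3,5,1,5,1,0,6,0,3,3,0,1,0,2,1,1,2,0,2,0] -> counters[25]=1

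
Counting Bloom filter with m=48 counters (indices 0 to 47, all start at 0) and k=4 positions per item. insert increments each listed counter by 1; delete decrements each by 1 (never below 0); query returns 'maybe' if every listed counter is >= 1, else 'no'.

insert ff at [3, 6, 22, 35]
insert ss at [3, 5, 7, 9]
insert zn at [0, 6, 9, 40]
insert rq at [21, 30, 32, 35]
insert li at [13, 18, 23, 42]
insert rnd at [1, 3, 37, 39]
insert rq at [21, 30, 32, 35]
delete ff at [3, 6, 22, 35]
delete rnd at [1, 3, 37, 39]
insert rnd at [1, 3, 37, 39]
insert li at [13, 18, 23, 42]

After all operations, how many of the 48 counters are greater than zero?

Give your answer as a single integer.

Step 1: insert ff at [3, 6, 22, 35] -> counters=[0,0,0,1,0,0,1,0,0,0,0,0,0,0,0,0,0,0,0,0,0,0,1,0,0,0,0,0,0,0,0,0,0,0,0,1,0,0,0,0,0,0,0,0,0,0,0,0]
Step 2: insert ss at [3, 5, 7, 9] -> counters=[0,0,0,2,0,1,1,1,0,1,0,0,0,0,0,0,0,0,0,0,0,0,1,0,0,0,0,0,0,0,0,0,0,0,0,1,0,0,0,0,0,0,0,0,0,0,0,0]
Step 3: insert zn at [0, 6, 9, 40] -> counters=[1,0,0,2,0,1,2,1,0,2,0,0,0,0,0,0,0,0,0,0,0,0,1,0,0,0,0,0,0,0,0,0,0,0,0,1,0,0,0,0,1,0,0,0,0,0,0,0]
Step 4: insert rq at [21, 30, 32, 35] -> counters=[1,0,0,2,0,1,2,1,0,2,0,0,0,0,0,0,0,0,0,0,0,1,1,0,0,0,0,0,0,0,1,0,1,0,0,2,0,0,0,0,1,0,0,0,0,0,0,0]
Step 5: insert li at [13, 18, 23, 42] -> counters=[1,0,0,2,0,1,2,1,0,2,0,0,0,1,0,0,0,0,1,0,0,1,1,1,0,0,0,0,0,0,1,0,1,0,0,2,0,0,0,0,1,0,1,0,0,0,0,0]
Step 6: insert rnd at [1, 3, 37, 39] -> counters=[1,1,0,3,0,1,2,1,0,2,0,0,0,1,0,0,0,0,1,0,0,1,1,1,0,0,0,0,0,0,1,0,1,0,0,2,0,1,0,1,1,0,1,0,0,0,0,0]
Step 7: insert rq at [21, 30, 32, 35] -> counters=[1,1,0,3,0,1,2,1,0,2,0,0,0,1,0,0,0,0,1,0,0,2,1,1,0,0,0,0,0,0,2,0,2,0,0,3,0,1,0,1,1,0,1,0,0,0,0,0]
Step 8: delete ff at [3, 6, 22, 35] -> counters=[1,1,0,2,0,1,1,1,0,2,0,0,0,1,0,0,0,0,1,0,0,2,0,1,0,0,0,0,0,0,2,0,2,0,0,2,0,1,0,1,1,0,1,0,0,0,0,0]
Step 9: delete rnd at [1, 3, 37, 39] -> counters=[1,0,0,1,0,1,1,1,0,2,0,0,0,1,0,0,0,0,1,0,0,2,0,1,0,0,0,0,0,0,2,0,2,0,0,2,0,0,0,0,1,0,1,0,0,0,0,0]
Step 10: insert rnd at [1, 3, 37, 39] -> counters=[1,1,0,2,0,1,1,1,0,2,0,0,0,1,0,0,0,0,1,0,0,2,0,1,0,0,0,0,0,0,2,0,2,0,0,2,0,1,0,1,1,0,1,0,0,0,0,0]
Step 11: insert li at [13, 18, 23, 42] -> counters=[1,1,0,2,0,1,1,1,0,2,0,0,0,2,0,0,0,0,2,0,0,2,0,2,0,0,0,0,0,0,2,0,2,0,0,2,0,1,0,1,1,0,2,0,0,0,0,0]
Final counters=[1,1,0,2,0,1,1,1,0,2,0,0,0,2,0,0,0,0,2,0,0,2,0,2,0,0,0,0,0,0,2,0,2,0,0,2,0,1,0,1,1,0,2,0,0,0,0,0] -> 18 nonzero

Answer: 18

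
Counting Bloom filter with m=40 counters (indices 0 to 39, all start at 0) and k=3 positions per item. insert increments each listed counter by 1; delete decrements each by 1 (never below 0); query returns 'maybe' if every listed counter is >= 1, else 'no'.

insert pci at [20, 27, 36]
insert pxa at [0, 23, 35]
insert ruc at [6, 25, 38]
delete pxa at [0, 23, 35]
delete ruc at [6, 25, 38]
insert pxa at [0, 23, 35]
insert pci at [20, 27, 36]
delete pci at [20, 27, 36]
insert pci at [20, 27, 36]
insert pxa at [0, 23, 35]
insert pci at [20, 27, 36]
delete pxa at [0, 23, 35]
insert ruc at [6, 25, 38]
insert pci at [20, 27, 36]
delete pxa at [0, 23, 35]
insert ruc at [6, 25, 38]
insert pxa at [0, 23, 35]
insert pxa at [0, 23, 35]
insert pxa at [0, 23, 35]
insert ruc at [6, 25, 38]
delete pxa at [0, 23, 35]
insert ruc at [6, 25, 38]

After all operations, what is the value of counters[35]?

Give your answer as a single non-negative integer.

Answer: 2

Derivation:
Step 1: insert pci at [20, 27, 36] -> counters=[0,0,0,0,0,0,0,0,0,0,0,0,0,0,0,0,0,0,0,0,1,0,0,0,0,0,0,1,0,0,0,0,0,0,0,0,1,0,0,0]
Step 2: insert pxa at [0, 23, 35] -> counters=[1,0,0,0,0,0,0,0,0,0,0,0,0,0,0,0,0,0,0,0,1,0,0,1,0,0,0,1,0,0,0,0,0,0,0,1,1,0,0,0]
Step 3: insert ruc at [6, 25, 38] -> counters=[1,0,0,0,0,0,1,0,0,0,0,0,0,0,0,0,0,0,0,0,1,0,0,1,0,1,0,1,0,0,0,0,0,0,0,1,1,0,1,0]
Step 4: delete pxa at [0, 23, 35] -> counters=[0,0,0,0,0,0,1,0,0,0,0,0,0,0,0,0,0,0,0,0,1,0,0,0,0,1,0,1,0,0,0,0,0,0,0,0,1,0,1,0]
Step 5: delete ruc at [6, 25, 38] -> counters=[0,0,0,0,0,0,0,0,0,0,0,0,0,0,0,0,0,0,0,0,1,0,0,0,0,0,0,1,0,0,0,0,0,0,0,0,1,0,0,0]
Step 6: insert pxa at [0, 23, 35] -> counters=[1,0,0,0,0,0,0,0,0,0,0,0,0,0,0,0,0,0,0,0,1,0,0,1,0,0,0,1,0,0,0,0,0,0,0,1,1,0,0,0]
Step 7: insert pci at [20, 27, 36] -> counters=[1,0,0,0,0,0,0,0,0,0,0,0,0,0,0,0,0,0,0,0,2,0,0,1,0,0,0,2,0,0,0,0,0,0,0,1,2,0,0,0]
Step 8: delete pci at [20, 27, 36] -> counters=[1,0,0,0,0,0,0,0,0,0,0,0,0,0,0,0,0,0,0,0,1,0,0,1,0,0,0,1,0,0,0,0,0,0,0,1,1,0,0,0]
Step 9: insert pci at [20, 27, 36] -> counters=[1,0,0,0,0,0,0,0,0,0,0,0,0,0,0,0,0,0,0,0,2,0,0,1,0,0,0,2,0,0,0,0,0,0,0,1,2,0,0,0]
Step 10: insert pxa at [0, 23, 35] -> counters=[2,0,0,0,0,0,0,0,0,0,0,0,0,0,0,0,0,0,0,0,2,0,0,2,0,0,0,2,0,0,0,0,0,0,0,2,2,0,0,0]
Step 11: insert pci at [20, 27, 36] -> counters=[2,0,0,0,0,0,0,0,0,0,0,0,0,0,0,0,0,0,0,0,3,0,0,2,0,0,0,3,0,0,0,0,0,0,0,2,3,0,0,0]
Step 12: delete pxa at [0, 23, 35] -> counters=[1,0,0,0,0,0,0,0,0,0,0,0,0,0,0,0,0,0,0,0,3,0,0,1,0,0,0,3,0,0,0,0,0,0,0,1,3,0,0,0]
Step 13: insert ruc at [6, 25, 38] -> counters=[1,0,0,0,0,0,1,0,0,0,0,0,0,0,0,0,0,0,0,0,3,0,0,1,0,1,0,3,0,0,0,0,0,0,0,1,3,0,1,0]
Step 14: insert pci at [20, 27, 36] -> counters=[1,0,0,0,0,0,1,0,0,0,0,0,0,0,0,0,0,0,0,0,4,0,0,1,0,1,0,4,0,0,0,0,0,0,0,1,4,0,1,0]
Step 15: delete pxa at [0, 23, 35] -> counters=[0,0,0,0,0,0,1,0,0,0,0,0,0,0,0,0,0,0,0,0,4,0,0,0,0,1,0,4,0,0,0,0,0,0,0,0,4,0,1,0]
Step 16: insert ruc at [6, 25, 38] -> counters=[0,0,0,0,0,0,2,0,0,0,0,0,0,0,0,0,0,0,0,0,4,0,0,0,0,2,0,4,0,0,0,0,0,0,0,0,4,0,2,0]
Step 17: insert pxa at [0, 23, 35] -> counters=[1,0,0,0,0,0,2,0,0,0,0,0,0,0,0,0,0,0,0,0,4,0,0,1,0,2,0,4,0,0,0,0,0,0,0,1,4,0,2,0]
Step 18: insert pxa at [0, 23, 35] -> counters=[2,0,0,0,0,0,2,0,0,0,0,0,0,0,0,0,0,0,0,0,4,0,0,2,0,2,0,4,0,0,0,0,0,0,0,2,4,0,2,0]
Step 19: insert pxa at [0, 23, 35] -> counters=[3,0,0,0,0,0,2,0,0,0,0,0,0,0,0,0,0,0,0,0,4,0,0,3,0,2,0,4,0,0,0,0,0,0,0,3,4,0,2,0]
Step 20: insert ruc at [6, 25, 38] -> counters=[3,0,0,0,0,0,3,0,0,0,0,0,0,0,0,0,0,0,0,0,4,0,0,3,0,3,0,4,0,0,0,0,0,0,0,3,4,0,3,0]
Step 21: delete pxa at [0, 23, 35] -> counters=[2,0,0,0,0,0,3,0,0,0,0,0,0,0,0,0,0,0,0,0,4,0,0,2,0,3,0,4,0,0,0,0,0,0,0,2,4,0,3,0]
Step 22: insert ruc at [6, 25, 38] -> counters=[2,0,0,0,0,0,4,0,0,0,0,0,0,0,0,0,0,0,0,0,4,0,0,2,0,4,0,4,0,0,0,0,0,0,0,2,4,0,4,0]
Final counters=[2,0,0,0,0,0,4,0,0,0,0,0,0,0,0,0,0,0,0,0,4,0,0,2,0,4,0,4,0,0,0,0,0,0,0,2,4,0,4,0] -> counters[35]=2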